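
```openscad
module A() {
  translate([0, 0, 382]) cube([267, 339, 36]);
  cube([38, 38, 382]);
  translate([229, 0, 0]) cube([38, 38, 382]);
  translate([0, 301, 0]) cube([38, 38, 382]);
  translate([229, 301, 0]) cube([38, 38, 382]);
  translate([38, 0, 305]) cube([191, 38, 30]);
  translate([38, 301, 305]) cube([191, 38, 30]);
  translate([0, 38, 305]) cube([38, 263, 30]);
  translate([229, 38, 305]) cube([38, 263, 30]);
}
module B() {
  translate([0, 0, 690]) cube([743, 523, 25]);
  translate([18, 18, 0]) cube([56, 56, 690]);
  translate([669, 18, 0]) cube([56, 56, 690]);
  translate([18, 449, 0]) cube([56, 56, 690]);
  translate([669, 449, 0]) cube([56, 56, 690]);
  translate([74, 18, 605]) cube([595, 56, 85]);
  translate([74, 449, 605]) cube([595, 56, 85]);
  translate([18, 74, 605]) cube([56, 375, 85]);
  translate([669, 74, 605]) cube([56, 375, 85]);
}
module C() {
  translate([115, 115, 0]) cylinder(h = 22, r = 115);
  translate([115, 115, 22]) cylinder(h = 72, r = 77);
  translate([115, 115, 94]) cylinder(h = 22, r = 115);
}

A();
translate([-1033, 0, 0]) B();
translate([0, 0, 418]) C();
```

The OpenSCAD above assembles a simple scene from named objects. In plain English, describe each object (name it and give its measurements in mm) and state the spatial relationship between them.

A is a simple wooden stool: a rectangular seat 267 mm (x) by 339 mm (y), 36 mm thick, top face at z = 418 mm, on four square legs, each 38×38 mm in cross-section. The legs rest on z = 0, each flush with a corner of the seat. Four stretchers, 38 mm wide and 30 mm tall, connect adjacent legs with their undersides at z = 305 mm, each running between the inner faces of the legs it joins and aligned with the legs' outer faces on the other axis.

B is a table with a 743×523 mm rectangular top, 25 mm thick, top surface at z = 715 mm, supported by four 56×56 mm square legs, each inset 18 mm from the nearest pair of top edges, running from the floor. Four apron rails, 56 mm thick and 85 mm tall, run between adjacent legs with their top edges flush with the underside of the top and their outer faces flush with the legs' outer faces.

C is a spool: two coaxial disc flanges of radius 115 mm and thickness 22 mm, joined by a core cylinder of radius 77 mm and height 72 mm. The lower flange rests on z = 0 and the three cylinders share a vertical axis.

The table is on the floor beside the stool on its −x side. The spool is on top of the stool.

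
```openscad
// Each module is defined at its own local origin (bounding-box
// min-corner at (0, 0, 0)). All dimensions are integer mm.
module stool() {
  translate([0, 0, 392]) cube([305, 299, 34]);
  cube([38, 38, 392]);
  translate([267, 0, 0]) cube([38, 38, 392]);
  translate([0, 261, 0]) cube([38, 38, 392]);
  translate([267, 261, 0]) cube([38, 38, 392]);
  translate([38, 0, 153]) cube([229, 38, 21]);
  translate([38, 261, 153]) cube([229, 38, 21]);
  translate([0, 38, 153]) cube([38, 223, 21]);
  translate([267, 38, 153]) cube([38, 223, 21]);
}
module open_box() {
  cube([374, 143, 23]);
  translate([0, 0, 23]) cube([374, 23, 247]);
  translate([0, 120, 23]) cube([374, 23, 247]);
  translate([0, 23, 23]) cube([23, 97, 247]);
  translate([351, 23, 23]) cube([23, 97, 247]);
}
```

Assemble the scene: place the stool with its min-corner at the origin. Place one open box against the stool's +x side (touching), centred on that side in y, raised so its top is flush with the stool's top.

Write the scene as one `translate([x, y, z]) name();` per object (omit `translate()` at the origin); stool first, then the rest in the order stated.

stool();
translate([305, 78, 156]) open_box();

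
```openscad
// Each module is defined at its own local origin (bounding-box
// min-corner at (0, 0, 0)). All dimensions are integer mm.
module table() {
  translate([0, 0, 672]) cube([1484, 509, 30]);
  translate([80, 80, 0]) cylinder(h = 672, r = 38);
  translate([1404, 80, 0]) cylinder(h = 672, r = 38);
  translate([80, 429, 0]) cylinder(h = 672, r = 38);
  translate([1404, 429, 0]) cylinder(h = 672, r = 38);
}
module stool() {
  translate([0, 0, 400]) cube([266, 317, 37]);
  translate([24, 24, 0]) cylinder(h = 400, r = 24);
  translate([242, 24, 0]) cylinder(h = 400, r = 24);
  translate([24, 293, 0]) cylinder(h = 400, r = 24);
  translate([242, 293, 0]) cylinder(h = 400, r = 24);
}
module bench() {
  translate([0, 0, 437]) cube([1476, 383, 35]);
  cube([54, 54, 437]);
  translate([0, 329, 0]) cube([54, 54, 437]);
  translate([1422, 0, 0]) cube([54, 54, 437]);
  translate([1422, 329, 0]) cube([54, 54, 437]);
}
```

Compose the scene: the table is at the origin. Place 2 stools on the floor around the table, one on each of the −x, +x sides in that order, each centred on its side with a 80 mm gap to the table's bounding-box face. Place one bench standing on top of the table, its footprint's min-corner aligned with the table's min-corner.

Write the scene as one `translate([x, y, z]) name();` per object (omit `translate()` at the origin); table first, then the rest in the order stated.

table();
translate([-346, 96, 0]) stool();
translate([1564, 96, 0]) stool();
translate([0, 0, 702]) bench();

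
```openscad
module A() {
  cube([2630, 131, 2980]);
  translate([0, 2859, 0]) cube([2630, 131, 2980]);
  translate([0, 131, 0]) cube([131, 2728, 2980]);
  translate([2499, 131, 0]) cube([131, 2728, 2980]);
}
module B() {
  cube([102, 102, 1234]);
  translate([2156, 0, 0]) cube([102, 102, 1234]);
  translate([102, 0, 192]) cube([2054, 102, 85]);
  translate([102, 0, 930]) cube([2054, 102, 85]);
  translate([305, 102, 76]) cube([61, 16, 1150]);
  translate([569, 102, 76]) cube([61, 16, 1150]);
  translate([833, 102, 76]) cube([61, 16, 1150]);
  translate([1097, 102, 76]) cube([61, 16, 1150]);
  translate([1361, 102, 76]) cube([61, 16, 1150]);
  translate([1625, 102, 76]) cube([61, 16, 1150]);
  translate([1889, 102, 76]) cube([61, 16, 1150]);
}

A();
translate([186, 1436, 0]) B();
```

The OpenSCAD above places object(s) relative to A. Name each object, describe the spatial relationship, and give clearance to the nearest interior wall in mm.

A is a house frame. B is a fence section. The fence section sits inside the house frame, centred. The clearance to the nearest interior wall is 55 mm.

Clearances: x = 55, y = 1305; minimum 55 mm.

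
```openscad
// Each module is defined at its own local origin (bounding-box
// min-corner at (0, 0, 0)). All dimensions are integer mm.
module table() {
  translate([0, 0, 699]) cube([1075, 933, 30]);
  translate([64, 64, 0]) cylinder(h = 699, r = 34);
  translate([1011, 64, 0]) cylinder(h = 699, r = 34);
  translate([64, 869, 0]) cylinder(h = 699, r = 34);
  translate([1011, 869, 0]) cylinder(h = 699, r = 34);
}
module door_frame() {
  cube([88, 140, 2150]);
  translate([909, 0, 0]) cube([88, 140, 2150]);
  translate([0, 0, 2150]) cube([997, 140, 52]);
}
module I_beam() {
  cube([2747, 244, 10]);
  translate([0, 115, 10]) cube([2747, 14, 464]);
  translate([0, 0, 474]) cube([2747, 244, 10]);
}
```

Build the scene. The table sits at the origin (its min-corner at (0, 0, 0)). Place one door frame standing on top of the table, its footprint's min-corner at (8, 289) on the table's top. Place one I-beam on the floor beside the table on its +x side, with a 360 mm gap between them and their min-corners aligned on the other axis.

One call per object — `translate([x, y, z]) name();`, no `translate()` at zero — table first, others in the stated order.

table();
translate([8, 289, 729]) door_frame();
translate([1435, 0, 0]) I_beam();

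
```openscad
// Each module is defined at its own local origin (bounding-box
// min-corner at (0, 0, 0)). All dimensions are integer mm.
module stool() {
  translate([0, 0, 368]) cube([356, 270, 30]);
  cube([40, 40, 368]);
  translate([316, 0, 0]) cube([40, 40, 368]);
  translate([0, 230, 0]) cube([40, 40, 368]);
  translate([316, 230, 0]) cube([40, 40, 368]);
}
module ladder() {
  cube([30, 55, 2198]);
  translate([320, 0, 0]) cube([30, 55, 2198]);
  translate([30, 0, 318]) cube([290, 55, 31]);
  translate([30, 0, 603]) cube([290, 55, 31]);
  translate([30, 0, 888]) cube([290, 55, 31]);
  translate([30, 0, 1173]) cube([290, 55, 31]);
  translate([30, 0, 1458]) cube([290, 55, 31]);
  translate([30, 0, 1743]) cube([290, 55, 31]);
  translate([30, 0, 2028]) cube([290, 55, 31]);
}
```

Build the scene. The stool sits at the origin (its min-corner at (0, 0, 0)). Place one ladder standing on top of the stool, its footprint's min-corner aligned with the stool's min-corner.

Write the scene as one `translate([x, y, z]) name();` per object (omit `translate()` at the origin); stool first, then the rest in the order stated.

stool();
translate([0, 0, 398]) ladder();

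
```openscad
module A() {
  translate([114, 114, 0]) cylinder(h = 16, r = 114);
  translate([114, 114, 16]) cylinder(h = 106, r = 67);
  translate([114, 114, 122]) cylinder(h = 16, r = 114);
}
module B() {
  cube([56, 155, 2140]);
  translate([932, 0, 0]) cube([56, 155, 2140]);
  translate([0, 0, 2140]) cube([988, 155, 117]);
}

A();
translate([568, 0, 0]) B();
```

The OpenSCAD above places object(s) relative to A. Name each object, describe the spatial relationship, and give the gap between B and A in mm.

The door frame's nearest face is 340 mm from the spool's +x face.

A is a spool. B is a door frame. The door frame is on the floor beside the spool on its +x side. The gap between the door frame and the spool is 340 mm.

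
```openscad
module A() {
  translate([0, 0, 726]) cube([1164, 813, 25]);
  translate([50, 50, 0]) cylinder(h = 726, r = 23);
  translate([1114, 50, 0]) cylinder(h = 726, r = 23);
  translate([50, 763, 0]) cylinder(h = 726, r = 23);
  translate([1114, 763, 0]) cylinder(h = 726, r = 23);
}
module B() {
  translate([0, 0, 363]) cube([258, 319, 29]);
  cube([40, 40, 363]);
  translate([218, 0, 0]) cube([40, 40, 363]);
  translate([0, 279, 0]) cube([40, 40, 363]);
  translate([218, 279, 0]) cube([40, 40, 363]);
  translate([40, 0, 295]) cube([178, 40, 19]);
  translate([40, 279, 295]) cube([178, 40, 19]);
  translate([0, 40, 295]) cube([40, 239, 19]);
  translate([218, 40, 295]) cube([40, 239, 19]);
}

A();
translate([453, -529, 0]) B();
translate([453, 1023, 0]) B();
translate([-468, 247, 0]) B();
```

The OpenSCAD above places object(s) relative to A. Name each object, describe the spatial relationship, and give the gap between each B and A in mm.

A is a table. B is a stool. Three stools sit around the table at the −y, +y, −x sides. The gap between each stool and the table is 210 mm.

Each stool's nearest face is 210 mm from the table's bounding box.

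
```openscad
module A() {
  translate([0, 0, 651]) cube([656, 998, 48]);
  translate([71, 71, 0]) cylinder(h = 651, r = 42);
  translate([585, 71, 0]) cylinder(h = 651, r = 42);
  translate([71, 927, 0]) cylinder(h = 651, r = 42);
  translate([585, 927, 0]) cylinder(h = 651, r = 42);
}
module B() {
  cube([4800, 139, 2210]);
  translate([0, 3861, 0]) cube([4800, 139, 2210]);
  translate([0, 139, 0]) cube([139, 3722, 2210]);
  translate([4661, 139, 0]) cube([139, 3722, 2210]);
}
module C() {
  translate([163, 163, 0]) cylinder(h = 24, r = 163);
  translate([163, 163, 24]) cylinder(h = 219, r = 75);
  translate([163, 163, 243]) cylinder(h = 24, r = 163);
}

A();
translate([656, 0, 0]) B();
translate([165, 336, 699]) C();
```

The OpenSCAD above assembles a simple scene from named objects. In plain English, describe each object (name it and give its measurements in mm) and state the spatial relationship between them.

A is a rectangular dining table. The top is 656×998×48 mm with its upper surface at z = 699 mm. It stands on four round legs of 84 mm diameter, each leg's bounding box inset 29 mm from the nearest pair of top edges, running from the floor to the underside of the top.

B is the wall frame of a small rectangular building: four walls, each 2210 mm tall and 139 mm thick, enclosing a footprint 4800 mm (x) by 4000 mm (y) outside-to-outside, with no floor or roof. The front and back walls (the −y and +y sides) span the full width; the two side walls fit between them.

C is a spool: two coaxial disc flanges of radius 163 mm and thickness 24 mm, joined by a core cylinder of radius 75 mm and height 219 mm. The lower flange rests on z = 0 and the three cylinders share a vertical axis.

The house frame is against the table's +x side, with their −y faces flush. The spool is on top of the table, centred.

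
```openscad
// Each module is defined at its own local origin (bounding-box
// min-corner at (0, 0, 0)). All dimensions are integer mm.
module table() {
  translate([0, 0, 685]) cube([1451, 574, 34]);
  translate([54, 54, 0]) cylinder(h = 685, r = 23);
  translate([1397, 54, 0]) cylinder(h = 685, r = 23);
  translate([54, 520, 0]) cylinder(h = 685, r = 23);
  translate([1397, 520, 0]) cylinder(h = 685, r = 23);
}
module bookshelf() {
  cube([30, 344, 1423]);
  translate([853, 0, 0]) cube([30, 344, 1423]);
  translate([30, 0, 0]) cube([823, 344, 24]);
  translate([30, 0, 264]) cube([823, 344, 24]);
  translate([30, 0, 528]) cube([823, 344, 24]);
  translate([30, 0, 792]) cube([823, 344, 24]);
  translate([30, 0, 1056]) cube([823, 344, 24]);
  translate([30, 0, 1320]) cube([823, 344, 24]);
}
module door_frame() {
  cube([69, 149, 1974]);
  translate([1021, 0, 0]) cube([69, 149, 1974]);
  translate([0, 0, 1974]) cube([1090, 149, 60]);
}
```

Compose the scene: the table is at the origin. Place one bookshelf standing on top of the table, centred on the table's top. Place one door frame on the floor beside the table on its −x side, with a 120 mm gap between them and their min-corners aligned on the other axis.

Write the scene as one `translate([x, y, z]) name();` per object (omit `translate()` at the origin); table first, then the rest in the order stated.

table();
translate([284, 115, 719]) bookshelf();
translate([-1210, 0, 0]) door_frame();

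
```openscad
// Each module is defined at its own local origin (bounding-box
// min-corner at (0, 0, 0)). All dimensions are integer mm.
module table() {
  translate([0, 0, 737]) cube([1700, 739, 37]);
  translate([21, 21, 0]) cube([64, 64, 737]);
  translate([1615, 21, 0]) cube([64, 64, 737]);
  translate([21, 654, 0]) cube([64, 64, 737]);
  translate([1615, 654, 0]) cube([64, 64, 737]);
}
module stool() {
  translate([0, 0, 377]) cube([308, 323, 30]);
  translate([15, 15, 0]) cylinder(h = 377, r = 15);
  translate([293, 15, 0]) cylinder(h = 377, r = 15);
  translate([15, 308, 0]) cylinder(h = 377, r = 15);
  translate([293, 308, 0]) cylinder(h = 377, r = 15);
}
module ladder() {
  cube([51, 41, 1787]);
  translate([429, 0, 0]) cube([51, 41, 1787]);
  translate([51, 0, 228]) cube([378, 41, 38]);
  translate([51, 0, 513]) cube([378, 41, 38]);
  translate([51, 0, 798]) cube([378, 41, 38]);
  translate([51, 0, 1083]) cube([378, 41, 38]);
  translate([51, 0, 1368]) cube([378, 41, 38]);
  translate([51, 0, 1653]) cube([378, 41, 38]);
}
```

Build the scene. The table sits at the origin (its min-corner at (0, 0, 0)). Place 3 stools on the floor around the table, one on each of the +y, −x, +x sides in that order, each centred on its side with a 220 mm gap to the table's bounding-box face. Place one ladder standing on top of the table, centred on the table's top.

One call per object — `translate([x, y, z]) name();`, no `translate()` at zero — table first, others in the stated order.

table();
translate([696, 959, 0]) stool();
translate([-528, 208, 0]) stool();
translate([1920, 208, 0]) stool();
translate([610, 349, 774]) ladder();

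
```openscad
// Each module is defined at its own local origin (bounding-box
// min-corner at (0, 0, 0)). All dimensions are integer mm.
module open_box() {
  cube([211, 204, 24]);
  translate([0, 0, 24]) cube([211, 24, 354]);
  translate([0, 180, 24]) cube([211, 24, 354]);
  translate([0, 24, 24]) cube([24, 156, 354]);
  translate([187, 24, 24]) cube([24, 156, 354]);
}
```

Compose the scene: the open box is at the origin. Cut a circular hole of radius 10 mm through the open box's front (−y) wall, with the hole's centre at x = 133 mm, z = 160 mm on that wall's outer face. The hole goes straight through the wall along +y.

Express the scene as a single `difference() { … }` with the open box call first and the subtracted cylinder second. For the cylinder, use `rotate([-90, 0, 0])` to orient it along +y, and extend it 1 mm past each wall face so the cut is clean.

difference() {
  open_box();
  translate([133, -1, 160]) rotate([-90, 0, 0]) cylinder(h = 26, r = 10);
}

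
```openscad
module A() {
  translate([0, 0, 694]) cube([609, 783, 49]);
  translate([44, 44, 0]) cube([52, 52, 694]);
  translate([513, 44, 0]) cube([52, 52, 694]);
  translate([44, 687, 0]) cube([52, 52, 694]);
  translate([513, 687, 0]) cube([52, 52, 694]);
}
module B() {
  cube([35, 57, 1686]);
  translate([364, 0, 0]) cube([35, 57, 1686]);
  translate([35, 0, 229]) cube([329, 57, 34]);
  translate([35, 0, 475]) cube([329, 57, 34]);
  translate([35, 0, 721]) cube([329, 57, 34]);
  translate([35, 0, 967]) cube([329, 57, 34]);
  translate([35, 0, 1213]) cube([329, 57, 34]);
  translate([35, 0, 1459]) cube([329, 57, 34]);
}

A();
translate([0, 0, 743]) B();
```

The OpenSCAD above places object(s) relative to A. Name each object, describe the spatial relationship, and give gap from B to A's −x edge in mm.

The ladder's min-x is at 0; the table's min-x is 0; gap = 0 mm.

A is a table. B is a ladder. The ladder is on top of the table. The gap from the ladder to the table's −x edge is 0 mm.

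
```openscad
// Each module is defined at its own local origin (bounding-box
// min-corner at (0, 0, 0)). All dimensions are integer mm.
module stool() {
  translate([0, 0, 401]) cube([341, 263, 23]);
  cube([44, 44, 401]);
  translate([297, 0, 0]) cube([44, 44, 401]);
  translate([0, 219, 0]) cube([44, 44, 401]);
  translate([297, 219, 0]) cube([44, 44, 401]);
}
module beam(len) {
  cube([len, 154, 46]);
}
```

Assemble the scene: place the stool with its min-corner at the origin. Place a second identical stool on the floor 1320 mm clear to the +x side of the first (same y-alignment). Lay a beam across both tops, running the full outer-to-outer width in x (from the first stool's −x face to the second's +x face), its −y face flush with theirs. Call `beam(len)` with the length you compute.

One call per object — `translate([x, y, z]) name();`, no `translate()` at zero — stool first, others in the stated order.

stool();
translate([1661, 0, 0]) stool();
translate([0, 0, 424]) beam(2002);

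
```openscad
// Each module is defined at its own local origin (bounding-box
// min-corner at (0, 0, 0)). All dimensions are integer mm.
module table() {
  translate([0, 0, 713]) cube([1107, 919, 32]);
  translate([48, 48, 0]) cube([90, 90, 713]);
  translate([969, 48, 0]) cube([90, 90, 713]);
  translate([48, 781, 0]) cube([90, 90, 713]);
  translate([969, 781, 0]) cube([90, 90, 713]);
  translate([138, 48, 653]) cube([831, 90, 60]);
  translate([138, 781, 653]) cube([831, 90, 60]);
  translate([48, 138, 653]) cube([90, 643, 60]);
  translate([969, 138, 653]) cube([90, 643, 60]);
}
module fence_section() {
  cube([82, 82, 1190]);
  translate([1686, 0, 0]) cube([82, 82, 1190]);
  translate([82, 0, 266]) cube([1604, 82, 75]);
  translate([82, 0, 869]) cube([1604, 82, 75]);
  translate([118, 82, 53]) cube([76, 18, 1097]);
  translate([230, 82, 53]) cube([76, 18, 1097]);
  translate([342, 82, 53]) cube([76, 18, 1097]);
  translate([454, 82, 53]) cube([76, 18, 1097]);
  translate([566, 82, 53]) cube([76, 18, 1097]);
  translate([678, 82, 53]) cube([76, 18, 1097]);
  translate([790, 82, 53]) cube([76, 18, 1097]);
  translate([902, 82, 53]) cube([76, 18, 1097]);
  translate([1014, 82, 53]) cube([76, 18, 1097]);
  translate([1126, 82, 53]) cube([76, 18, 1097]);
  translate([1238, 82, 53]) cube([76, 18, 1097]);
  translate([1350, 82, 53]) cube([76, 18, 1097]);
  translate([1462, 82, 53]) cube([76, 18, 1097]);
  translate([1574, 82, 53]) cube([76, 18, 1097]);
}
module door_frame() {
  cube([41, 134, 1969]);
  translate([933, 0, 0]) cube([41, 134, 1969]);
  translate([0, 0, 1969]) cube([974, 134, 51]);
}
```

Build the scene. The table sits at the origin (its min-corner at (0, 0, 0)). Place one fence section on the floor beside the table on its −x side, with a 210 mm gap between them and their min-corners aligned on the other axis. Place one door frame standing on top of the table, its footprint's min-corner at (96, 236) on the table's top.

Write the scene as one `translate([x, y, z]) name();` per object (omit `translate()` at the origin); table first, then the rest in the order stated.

table();
translate([-1978, 0, 0]) fence_section();
translate([96, 236, 745]) door_frame();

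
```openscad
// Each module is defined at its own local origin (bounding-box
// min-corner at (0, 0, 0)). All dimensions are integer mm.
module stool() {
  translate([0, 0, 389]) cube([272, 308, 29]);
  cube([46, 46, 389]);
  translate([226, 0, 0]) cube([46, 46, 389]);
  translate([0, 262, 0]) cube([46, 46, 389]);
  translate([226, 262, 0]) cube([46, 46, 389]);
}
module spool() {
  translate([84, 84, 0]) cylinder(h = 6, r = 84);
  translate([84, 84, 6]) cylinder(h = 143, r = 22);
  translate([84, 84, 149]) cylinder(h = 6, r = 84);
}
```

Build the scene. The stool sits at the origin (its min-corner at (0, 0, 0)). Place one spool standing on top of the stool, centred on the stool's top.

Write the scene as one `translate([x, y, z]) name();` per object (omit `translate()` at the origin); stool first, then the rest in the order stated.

stool();
translate([52, 70, 418]) spool();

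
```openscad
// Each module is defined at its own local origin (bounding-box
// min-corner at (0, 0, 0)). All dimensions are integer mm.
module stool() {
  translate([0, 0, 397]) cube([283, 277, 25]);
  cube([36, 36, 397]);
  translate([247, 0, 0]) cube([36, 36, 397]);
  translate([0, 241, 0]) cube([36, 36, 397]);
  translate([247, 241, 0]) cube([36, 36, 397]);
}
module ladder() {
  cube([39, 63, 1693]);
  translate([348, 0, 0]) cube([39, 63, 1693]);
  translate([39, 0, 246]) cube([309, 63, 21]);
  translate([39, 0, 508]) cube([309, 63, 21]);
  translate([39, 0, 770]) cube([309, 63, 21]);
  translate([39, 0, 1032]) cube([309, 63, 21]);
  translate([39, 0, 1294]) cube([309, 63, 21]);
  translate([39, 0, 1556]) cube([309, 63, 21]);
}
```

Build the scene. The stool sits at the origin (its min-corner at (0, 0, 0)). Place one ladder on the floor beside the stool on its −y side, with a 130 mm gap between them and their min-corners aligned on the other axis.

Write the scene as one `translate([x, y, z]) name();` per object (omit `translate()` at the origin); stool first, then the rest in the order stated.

stool();
translate([0, -193, 0]) ladder();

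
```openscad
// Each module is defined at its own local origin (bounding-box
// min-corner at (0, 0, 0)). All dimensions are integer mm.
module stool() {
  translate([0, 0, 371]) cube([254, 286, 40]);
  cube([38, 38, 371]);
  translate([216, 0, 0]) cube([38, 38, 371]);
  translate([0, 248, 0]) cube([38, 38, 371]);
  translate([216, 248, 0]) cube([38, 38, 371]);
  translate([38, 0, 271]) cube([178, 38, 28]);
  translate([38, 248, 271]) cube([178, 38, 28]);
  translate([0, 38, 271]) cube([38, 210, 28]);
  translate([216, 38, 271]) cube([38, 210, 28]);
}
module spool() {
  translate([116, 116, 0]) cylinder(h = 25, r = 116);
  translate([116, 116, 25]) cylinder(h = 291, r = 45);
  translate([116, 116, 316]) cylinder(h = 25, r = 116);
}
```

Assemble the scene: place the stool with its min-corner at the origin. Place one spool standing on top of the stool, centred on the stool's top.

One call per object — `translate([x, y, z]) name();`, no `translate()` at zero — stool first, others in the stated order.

stool();
translate([11, 27, 411]) spool();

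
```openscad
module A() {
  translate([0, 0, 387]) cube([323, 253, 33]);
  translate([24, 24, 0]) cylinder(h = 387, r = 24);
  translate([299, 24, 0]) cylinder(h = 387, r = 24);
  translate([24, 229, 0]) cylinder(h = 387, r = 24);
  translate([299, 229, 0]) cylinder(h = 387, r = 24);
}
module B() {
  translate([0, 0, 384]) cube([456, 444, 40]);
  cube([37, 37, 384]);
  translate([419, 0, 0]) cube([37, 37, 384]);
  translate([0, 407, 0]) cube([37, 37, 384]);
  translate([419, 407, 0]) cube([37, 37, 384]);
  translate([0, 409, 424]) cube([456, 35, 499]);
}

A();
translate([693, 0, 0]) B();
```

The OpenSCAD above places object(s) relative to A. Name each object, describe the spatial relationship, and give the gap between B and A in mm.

The chair's nearest face is 370 mm from the stool's +x face.

A is a stool. B is a chair. The chair is on the floor beside the stool on its +x side. The gap between the chair and the stool is 370 mm.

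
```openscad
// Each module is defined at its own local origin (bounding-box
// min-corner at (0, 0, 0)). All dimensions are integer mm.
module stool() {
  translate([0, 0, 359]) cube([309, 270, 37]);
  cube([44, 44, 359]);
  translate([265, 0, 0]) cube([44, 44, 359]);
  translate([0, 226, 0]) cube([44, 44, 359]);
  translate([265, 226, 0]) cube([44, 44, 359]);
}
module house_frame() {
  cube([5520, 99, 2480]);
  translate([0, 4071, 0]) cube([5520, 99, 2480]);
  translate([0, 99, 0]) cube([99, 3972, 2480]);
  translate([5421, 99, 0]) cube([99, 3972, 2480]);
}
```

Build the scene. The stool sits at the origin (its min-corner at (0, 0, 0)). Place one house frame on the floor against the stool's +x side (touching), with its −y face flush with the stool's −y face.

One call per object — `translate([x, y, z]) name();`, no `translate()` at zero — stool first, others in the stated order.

stool();
translate([309, 0, 0]) house_frame();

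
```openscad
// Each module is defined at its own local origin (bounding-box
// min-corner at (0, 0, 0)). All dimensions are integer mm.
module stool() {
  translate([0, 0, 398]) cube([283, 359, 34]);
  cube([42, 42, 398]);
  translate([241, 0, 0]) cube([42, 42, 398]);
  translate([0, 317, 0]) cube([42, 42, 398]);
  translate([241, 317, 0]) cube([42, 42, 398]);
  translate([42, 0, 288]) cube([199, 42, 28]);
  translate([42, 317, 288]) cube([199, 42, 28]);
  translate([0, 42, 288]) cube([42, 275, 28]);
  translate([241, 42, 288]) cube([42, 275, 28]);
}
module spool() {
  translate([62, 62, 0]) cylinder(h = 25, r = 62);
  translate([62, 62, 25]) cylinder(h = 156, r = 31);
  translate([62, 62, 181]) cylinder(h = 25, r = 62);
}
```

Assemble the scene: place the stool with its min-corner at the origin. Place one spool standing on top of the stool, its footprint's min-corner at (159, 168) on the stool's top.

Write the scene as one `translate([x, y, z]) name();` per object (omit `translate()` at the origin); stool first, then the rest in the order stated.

stool();
translate([159, 168, 432]) spool();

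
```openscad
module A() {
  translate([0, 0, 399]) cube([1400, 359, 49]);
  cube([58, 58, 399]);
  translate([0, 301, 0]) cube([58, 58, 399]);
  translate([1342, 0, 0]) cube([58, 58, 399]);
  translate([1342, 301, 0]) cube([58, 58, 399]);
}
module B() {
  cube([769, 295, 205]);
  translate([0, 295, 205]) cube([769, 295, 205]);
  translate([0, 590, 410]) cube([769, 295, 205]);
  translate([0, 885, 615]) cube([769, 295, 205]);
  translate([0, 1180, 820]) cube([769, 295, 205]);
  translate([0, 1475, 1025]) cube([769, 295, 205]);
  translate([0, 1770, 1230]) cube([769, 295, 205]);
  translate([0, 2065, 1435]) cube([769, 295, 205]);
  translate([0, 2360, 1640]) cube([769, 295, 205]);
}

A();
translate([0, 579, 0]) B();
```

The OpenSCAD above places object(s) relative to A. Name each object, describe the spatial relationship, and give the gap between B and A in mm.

The staircase's nearest face is 220 mm from the bench's +y face.

A is a bench. B is a staircase. The staircase is on the floor beside the bench on its +y side. The gap between the staircase and the bench is 220 mm.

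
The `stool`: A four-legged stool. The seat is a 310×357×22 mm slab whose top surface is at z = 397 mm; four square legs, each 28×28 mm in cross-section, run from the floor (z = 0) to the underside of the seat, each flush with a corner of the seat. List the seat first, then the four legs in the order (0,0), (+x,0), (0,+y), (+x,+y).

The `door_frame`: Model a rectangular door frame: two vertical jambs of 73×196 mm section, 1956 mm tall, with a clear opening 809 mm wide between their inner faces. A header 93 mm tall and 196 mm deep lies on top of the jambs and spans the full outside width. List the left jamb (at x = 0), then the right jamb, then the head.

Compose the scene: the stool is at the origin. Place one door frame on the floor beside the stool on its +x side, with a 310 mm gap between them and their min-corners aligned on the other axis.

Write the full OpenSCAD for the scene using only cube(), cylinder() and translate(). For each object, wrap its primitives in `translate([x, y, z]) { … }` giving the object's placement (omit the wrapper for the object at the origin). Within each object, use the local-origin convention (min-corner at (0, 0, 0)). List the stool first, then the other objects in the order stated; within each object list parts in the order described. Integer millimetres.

translate([0, 0, 375]) cube([310, 357, 22]);
cube([28, 28, 375]);
translate([282, 0, 0]) cube([28, 28, 375]);
translate([0, 329, 0]) cube([28, 28, 375]);
translate([282, 329, 0]) cube([28, 28, 375]);
translate([620, 0, 0]) {
  cube([73, 196, 1956]);
  translate([882, 0, 0]) cube([73, 196, 1956]);
  translate([0, 0, 1956]) cube([955, 196, 93]);
}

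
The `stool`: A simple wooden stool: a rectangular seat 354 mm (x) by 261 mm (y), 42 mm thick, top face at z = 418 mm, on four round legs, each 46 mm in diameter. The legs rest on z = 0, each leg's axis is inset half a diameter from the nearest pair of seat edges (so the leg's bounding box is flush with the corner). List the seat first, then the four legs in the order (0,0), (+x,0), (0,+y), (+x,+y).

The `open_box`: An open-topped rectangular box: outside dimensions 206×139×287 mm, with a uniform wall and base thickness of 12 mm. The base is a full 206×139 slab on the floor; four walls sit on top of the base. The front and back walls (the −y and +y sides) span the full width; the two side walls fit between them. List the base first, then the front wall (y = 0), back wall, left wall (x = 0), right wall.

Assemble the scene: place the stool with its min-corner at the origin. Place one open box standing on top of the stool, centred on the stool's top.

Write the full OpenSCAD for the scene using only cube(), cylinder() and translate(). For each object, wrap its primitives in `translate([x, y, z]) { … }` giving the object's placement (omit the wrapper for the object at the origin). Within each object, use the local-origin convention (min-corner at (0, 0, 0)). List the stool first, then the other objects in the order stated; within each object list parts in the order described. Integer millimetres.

translate([0, 0, 376]) cube([354, 261, 42]);
translate([23, 23, 0]) cylinder(h = 376, r = 23);
translate([331, 23, 0]) cylinder(h = 376, r = 23);
translate([23, 238, 0]) cylinder(h = 376, r = 23);
translate([331, 238, 0]) cylinder(h = 376, r = 23);
translate([74, 61, 418]) {
  cube([206, 139, 12]);
  translate([0, 0, 12]) cube([206, 12, 275]);
  translate([0, 127, 12]) cube([206, 12, 275]);
  translate([0, 12, 12]) cube([12, 115, 275]);
  translate([194, 12, 12]) cube([12, 115, 275]);
}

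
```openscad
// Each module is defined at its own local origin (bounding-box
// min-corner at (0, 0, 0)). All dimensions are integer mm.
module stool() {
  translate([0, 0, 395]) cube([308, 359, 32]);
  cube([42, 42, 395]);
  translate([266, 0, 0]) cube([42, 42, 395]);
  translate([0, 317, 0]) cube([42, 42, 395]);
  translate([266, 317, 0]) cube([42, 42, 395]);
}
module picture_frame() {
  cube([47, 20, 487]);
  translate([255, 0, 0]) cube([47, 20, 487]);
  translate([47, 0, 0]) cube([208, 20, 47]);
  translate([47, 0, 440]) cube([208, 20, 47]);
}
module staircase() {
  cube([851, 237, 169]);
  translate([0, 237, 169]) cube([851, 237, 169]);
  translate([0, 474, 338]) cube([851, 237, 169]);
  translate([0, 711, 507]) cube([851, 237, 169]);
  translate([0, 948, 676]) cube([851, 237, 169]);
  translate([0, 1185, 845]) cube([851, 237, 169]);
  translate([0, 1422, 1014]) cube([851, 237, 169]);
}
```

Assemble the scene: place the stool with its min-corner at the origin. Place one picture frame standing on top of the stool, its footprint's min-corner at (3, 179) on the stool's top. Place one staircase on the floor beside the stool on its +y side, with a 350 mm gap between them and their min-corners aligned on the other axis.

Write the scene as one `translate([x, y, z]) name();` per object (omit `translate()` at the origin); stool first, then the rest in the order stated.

stool();
translate([3, 179, 427]) picture_frame();
translate([0, 709, 0]) staircase();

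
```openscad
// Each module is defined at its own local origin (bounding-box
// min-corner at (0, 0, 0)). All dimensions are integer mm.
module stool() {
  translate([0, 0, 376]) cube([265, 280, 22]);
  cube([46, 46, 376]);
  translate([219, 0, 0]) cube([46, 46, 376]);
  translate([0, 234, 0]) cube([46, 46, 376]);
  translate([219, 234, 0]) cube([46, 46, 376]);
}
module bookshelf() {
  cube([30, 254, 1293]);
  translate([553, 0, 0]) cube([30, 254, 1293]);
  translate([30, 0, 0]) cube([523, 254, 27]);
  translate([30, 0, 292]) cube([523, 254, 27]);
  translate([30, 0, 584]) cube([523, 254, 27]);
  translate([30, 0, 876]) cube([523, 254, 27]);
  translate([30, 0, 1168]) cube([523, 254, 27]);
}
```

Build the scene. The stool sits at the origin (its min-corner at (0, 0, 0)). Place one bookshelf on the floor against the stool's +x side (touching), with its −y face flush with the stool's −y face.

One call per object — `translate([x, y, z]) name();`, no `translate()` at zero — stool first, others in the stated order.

stool();
translate([265, 0, 0]) bookshelf();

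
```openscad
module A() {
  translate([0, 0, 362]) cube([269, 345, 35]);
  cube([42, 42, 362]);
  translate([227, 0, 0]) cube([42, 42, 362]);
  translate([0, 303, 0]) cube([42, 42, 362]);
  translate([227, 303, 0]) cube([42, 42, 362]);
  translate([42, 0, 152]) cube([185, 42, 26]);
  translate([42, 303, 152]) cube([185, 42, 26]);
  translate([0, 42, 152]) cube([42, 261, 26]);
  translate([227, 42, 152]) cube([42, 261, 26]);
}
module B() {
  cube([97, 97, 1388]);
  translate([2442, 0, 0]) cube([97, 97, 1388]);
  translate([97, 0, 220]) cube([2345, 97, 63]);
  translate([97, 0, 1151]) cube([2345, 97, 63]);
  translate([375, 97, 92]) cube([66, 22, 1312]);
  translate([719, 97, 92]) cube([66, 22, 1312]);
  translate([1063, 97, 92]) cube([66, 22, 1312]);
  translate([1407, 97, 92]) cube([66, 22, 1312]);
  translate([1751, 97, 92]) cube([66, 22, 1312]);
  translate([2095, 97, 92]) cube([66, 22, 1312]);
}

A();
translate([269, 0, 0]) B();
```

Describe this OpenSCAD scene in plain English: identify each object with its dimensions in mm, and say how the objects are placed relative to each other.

A is a four-legged stool. The seat is a 269×345×35 mm slab whose top surface is at z = 397 mm; four square legs, each 42×42 mm in cross-section, run from the floor (z = 0) to the underside of the seat, each flush with a corner of the seat. Four stretchers, 42 mm wide and 26 mm tall, connect adjacent legs with their undersides at z = 152 mm, each running between the inner faces of the legs it joins and aligned with the legs' outer faces on the other axis.

B is a fence section. Two 97×97 mm posts, 1388 mm tall, stand on the floor with a clear span of 2345 mm between their inner faces. Two horizontal rails of 97×63 mm section span the gap between the posts with their undersides at z = 220 mm and z = 1151 mm, flush with the posts' −y face. 6 pickets, each 66 mm wide, 22 mm thick and 1312 mm tall, are fixed to the +y face of the rails with their bottoms at z = 92 mm, evenly spaced across the span with equal gaps (rounded down to the nearest mm) at the −x end and between each pair — any rounding remainder accumulates at the +x end.

The fence section is against the stool's +x side, with their −y faces flush.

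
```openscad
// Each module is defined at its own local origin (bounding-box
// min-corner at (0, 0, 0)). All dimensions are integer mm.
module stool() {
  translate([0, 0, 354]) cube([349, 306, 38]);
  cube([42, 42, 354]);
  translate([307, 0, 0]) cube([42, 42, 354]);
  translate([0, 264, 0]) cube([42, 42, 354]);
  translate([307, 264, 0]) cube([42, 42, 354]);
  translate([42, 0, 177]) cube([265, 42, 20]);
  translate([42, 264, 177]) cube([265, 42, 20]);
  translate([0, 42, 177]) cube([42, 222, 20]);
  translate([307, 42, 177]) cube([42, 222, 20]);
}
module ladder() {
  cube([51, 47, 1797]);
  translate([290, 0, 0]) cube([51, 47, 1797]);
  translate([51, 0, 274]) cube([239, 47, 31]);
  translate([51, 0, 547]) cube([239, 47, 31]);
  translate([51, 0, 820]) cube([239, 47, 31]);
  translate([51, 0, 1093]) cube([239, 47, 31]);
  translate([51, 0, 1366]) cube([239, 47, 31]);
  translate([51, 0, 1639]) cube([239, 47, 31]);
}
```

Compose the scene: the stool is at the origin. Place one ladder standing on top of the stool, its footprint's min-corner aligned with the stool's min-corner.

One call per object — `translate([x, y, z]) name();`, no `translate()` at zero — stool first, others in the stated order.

stool();
translate([0, 0, 392]) ladder();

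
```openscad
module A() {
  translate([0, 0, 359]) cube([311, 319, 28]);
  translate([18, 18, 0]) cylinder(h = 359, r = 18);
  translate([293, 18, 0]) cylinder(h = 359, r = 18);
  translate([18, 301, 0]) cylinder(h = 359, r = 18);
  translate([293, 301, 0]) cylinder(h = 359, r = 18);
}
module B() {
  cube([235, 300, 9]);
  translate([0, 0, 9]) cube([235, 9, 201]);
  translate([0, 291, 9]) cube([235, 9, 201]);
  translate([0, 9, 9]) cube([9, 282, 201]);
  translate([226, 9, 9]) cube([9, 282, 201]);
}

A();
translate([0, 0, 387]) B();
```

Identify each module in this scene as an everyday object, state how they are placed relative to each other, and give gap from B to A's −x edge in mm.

The open box's min-x is at 0; the stool's min-x is 0; gap = 0 mm.

A is a stool. B is an open box. The open box is on top of the stool. The gap from the open box to the stool's −x edge is 0 mm.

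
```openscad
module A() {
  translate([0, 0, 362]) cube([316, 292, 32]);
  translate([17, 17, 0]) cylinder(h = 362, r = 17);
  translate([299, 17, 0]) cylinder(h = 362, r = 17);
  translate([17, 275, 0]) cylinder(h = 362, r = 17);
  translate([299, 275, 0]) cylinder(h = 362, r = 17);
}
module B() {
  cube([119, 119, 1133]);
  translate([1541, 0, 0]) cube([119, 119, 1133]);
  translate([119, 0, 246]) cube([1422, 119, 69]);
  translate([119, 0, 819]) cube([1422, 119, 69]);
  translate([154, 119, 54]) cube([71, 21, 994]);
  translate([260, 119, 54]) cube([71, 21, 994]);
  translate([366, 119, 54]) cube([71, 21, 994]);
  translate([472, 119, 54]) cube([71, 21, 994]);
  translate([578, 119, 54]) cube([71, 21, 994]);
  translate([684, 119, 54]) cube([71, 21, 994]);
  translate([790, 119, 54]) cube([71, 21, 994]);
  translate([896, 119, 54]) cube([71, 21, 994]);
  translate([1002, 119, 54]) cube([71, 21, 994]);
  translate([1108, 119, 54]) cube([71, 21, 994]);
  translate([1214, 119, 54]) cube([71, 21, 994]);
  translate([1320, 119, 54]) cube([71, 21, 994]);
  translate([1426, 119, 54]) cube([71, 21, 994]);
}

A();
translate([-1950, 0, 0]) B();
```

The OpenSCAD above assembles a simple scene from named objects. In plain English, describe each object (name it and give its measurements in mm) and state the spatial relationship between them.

A is a four-legged stool. The seat is a 316×292×32 mm slab whose top surface is at z = 394 mm; four round legs, each 34 mm in diameter, run from the floor (z = 0) to the underside of the seat, each leg's axis is inset half a diameter from the nearest pair of seat edges (so the leg's bounding box is flush with the corner).

B is a fence section. Two 119×119 mm posts, 1133 mm tall, stand on the floor with a clear span of 1422 mm between their inner faces. Two horizontal rails of 119×69 mm section span the gap between the posts with their undersides at z = 246 mm and z = 819 mm, flush with the posts' −y face. 13 pickets, each 71 mm wide, 21 mm thick and 994 mm tall, are fixed to the +y face of the rails with their bottoms at z = 54 mm, evenly spaced across the span with equal gaps (rounded down to the nearest mm) at the −x end and between each pair — any rounding remainder accumulates at the +x end.

The fence section is on the floor beside the stool on its −x side.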